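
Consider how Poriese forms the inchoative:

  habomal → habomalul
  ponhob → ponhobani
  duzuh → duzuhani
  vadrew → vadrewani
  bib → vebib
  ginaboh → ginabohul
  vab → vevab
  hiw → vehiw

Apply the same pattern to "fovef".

fovefani

"fovef" has 2 vowels. The stems with 2 vowels (ponhob → ponhobani, duzuh → duzuhani, vadrew → vadrewani) add -ani.
The other patterns: stems with 1 vowel add the prefix ve-; stems with 3 vowels add -ul.
So fovef → fovefani.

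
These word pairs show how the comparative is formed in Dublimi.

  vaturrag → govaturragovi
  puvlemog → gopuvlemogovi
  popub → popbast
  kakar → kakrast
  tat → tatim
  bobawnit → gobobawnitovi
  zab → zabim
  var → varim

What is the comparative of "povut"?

povtast

"povut" has 2 vowels. The stems with 2 vowels (kakar → kakrast, popub → popbast) delete the last vowel and add -ast.
The other patterns: stems with 1 vowel add -im; stems with 3 vowels add go- … -ovi around the stem.
So povut → povtast.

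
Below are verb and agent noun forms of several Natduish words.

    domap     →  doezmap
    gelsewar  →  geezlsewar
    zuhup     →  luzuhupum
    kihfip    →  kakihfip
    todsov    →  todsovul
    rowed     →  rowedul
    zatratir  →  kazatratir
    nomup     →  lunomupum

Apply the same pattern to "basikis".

gelsewar and zatratir both end in -r yet inflect differently (geezlsewar, kazatratir), so the final letter is not what conditions the rule; the last vowel is.
"basikis" has last vowel 'i'. The stems whose last vowel is 'i' (zatratir → kazatratir, kihfip → kakihfip) add the prefix ka-.
So basikis → kabasikis.

kabasikis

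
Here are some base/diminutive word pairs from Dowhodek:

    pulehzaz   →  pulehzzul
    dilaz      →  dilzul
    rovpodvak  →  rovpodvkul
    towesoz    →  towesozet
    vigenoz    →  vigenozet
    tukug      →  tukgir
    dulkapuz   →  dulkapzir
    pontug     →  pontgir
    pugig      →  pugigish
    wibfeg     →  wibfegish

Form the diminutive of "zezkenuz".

"zezkenuz" has last vowel 'u'. The stems whose last vowel is 'u' (tukug → tukgir, dulkapuz → dulkapzir, pontug → pontgir) delete the last vowel and add -ir.
So zezkenuz → zezkenzir.

zezkenzir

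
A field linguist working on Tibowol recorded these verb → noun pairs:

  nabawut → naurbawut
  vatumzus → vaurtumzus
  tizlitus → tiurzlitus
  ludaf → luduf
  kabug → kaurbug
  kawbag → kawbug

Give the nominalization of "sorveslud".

kabug and kawbag both end in -g yet inflect differently (kaurbug, kawbug), so the final letter is not what conditions the rule; the last vowel is.
"sorveslud" has last vowel 'u'. The stems whose last vowel is 'u' (nabawut → naurbawut, vatumzus → vaurtumzus, kabug → kaurbug) insert -ur- after the first vowel.
The other pattern: stems whose last vowel is 'a' change the last vowel to 'u'.
So sorveslud → sourrveslud.

sourrveslud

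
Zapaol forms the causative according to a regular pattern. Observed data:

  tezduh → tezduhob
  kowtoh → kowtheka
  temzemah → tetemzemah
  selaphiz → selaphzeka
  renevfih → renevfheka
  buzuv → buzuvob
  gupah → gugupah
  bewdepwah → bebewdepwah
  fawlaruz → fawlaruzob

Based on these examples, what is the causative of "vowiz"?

tezduh and gupah both end in -h yet inflect differently (tezduhob, gugupah), so the final letter is not what conditions the rule; the last vowel is.
"vowiz" has last vowel 'i'. The stems whose last vowel is 'i' (selaphiz → selaphzeka, renevfih → renevfheka) delete the last vowel and add -eka.
The other patterns: stems whose last vowel is 'u' add -ob; stems whose last vowel is 'a' repeat the first consonant+vowel as a prefix.
So vowiz → vowzeka.

vowzeka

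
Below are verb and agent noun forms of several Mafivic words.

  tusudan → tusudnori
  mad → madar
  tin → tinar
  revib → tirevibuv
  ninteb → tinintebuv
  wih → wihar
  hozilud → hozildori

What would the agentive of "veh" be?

vehar

"veh" has 1 vowel. The stems with 1 vowel (tin → tinar, mad → madar, wih → wihar) add -ar.
The other patterns: stems with 2 vowels add ti- … -uv around the stem; stems with 3 vowels delete the last vowel and add -ori.
So veh → vehar.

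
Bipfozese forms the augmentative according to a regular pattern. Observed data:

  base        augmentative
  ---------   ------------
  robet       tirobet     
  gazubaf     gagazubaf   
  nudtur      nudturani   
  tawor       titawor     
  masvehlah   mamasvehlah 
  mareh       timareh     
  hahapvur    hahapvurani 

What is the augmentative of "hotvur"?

"hotvur" has last vowel 'u'. The stems whose last vowel is 'u' (hahapvur → hahapvurani, nudtur → nudturani) add -ani.
The other patterns: stems whose last vowel is 'a' repeat the first consonant+vowel as a prefix; stems whose last vowel is 'e' or 'o' add the prefix ti-.
So hotvur → hotvurani.

hotvurani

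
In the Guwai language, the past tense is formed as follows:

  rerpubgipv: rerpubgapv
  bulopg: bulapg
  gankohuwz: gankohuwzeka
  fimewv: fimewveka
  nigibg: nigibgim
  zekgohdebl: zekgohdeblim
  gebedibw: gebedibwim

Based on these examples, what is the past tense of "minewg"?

rerpubgipv and fimewv both end in -v yet inflect differently (rerpubgapv, fimewveka), so the final letter is not what conditions the rule; the second-to-last letter is.
"minewg" has second-to-last letter 'w'. The stems whose second-to-last letter is 'w' (gankohuwz → gankohuwzeka, fimewv → fimewveka) add -eka.
So minewg → minewgeka.

minewgeka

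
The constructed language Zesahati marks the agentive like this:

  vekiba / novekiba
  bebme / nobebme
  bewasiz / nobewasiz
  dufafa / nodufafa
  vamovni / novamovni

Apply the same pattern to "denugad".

nodenugad

Every pair shown (vekiba → novekiba, bebme → nobebme, bewasiz → nobewasiz, …) follows the same rule: add the prefix no-.
So denugad → nodenugad.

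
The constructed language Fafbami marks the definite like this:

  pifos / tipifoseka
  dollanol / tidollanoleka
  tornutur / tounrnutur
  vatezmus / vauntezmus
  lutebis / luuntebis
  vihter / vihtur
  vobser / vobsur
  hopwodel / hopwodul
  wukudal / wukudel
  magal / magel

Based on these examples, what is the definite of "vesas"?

veses

pifos and vatezmus both end in -s yet inflect differently (tipifoseka, vauntezmus), so the final letter is not what conditions the rule; the last vowel is.
"vesas" has last vowel 'a'. The stems whose last vowel is 'a' (wukudal → wukudel, magal → magel) change the last vowel to 'e'.
The other patterns: stems whose last vowel is 'o' add ti- … -eka around the stem; stems whose last vowel is 'i' or 'u' insert -un- after the first vowel; stems whose last vowel is 'e' change the last vowel to 'u'.
So vesas → veses.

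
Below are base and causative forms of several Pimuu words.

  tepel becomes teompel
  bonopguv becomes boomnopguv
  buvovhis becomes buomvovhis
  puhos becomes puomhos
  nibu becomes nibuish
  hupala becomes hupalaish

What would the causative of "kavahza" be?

kavahzaish

bonopguv and nibu both have last vowel 'u' yet inflect differently (boomnopguv, nibuish), so the last vowel is not what conditions the rule; whether the stem ends in a vowel or a consonant is.
"kavahza" ends in a vowel. The stems ending in a vowel (nibu → nibuish, hupala → hupalaish) add -ish.
So kavahza → kavahzaish.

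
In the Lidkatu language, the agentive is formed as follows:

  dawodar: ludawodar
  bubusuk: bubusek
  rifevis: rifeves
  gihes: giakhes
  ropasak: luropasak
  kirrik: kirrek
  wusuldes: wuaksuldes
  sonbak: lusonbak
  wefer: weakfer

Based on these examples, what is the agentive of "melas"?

lumelas

"melas" has last vowel 'a'. The stems whose last vowel is 'a' (sonbak → lusonbak, ropasak → luropasak, dawodar → ludawodar) add the prefix lu-.
The other patterns: stems whose last vowel is 'e' insert -ak- after the first vowel; stems whose last vowel is 'i' or 'u' change the last vowel to 'e'.
So melas → lumelas.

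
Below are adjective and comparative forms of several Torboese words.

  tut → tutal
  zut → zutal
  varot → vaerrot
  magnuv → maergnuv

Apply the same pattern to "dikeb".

dierkeb

tut and varot both end in -t yet inflect differently (tutal, vaerrot), so the final letter is not what conditions the rule; the number of vowels is.
"dikeb" has 2 vowels. The stems with 2 vowels (varot → vaerrot, magnuv → maergnuv) insert -er- after the first vowel.
The other pattern: stems with 1 vowel add -al.
So dikeb → dierkeb.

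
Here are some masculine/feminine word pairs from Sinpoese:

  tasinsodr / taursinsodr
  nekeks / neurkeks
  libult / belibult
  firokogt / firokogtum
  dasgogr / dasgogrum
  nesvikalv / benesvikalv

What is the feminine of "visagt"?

"visagt" has second-to-last letter 'g'. The stems whose second-to-last letter is 'g' (dasgogr → dasgogrum, firokogt → firokogtum) add -um.
The other patterns: stems whose second-to-last letter is 'l' add the prefix be-; stems whose second-to-last letter is 'd' or 'k' insert -ur- after the first vowel.
So visagt → visagtum.

visagtum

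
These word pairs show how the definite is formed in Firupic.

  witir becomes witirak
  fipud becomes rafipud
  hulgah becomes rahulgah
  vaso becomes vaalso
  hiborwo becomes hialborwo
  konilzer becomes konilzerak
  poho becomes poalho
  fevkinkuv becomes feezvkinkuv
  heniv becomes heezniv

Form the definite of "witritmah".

rawitritmah

witir and heniv both have last vowel 'i' yet inflect differently (witirak, heezniv), so the last vowel is not what conditions the rule; the final letter is.
"witritmah" ends in -h. The one such stem in the data (hulgah → rahulgah) adds the prefix ra-, so the same rule applies.
The other patterns: stems ending in -r add -ak; stems ending in -o insert -al- after the first vowel; stems ending in -v insert -ez- after the first vowel.
So witritmah → rawitritmah.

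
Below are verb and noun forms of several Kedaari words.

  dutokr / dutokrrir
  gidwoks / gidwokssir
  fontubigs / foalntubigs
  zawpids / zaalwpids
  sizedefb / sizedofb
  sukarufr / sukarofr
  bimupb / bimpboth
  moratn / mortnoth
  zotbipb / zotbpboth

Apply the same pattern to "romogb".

roalmogb

gidwoks and fontubigs both end in -s yet inflect differently (gidwokssir, foalntubigs), so the final letter is not what conditions the rule; the second-to-last letter is.
"romogb" has second-to-last letter 'g'. The one such stem in the data (fontubigs → foalntubigs) inserts -al- after the first vowel (as does zawpids), so the same rule applies.
So romogb → roalmogb.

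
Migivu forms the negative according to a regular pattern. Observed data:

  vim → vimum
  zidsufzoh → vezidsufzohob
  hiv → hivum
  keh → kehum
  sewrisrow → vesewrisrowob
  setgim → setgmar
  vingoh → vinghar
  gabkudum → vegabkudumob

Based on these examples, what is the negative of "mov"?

movum

"mov" has 1 vowel. The stems with 1 vowel (keh → kehum, vim → vimum, hiv → hivum) add -um.
The other patterns: stems with 2 vowels delete the last vowel and add -ar; stems with 3 vowels add ve- … -ob around the stem.
So mov → movum.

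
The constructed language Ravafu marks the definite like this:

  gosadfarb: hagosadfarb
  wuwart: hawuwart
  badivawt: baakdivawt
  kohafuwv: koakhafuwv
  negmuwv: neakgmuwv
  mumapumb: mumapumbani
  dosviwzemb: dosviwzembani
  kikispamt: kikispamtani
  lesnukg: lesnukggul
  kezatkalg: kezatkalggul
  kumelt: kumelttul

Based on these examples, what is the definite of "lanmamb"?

lanmambani

"lanmamb" has second-to-last letter 'm'. The stems whose second-to-last letter is 'm' (mumapumb → mumapumbani, dosviwzemb → dosviwzembani, kikispamt → kikispamtani) add -ani.
The other patterns: stems whose second-to-last letter is 'r' add the prefix ha-; stems whose second-to-last letter is 'w' insert -ak- after the first vowel; stems whose second-to-last letter is 'k' or 'l' double the final consonant and add -ul.
So lanmamb → lanmambani.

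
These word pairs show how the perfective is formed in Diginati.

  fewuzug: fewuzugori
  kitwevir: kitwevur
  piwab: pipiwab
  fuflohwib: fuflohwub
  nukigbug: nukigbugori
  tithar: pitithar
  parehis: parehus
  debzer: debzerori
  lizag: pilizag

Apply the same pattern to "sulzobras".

"sulzobras" has last vowel 'a'. The stems whose last vowel is 'a' (tithar → pitithar, lizag → pilizag, piwab → pipiwab) add the prefix pi-.
The other patterns: stems whose last vowel is 'i' change the last vowel to 'u'; stems whose last vowel is 'e' or 'u' add -ori.
So sulzobras → pisulzobras.

pisulzobras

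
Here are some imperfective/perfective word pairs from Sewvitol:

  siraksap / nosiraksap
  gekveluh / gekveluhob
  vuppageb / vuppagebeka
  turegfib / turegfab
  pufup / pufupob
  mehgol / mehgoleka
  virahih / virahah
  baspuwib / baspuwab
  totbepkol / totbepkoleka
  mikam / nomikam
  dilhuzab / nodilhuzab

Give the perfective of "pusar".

nopusar

siraksap and pufup both end in -p yet inflect differently (nosiraksap, pufupob), so the final letter is not what conditions the rule; the last vowel is.
"pusar" has last vowel 'a'. The stems whose last vowel is 'a' (mikam → nomikam, siraksap → nosiraksap, dilhuzab → nodilhuzab) add the prefix no-.
The other patterns: stems whose last vowel is 'u' add -ob; stems whose last vowel is 'i' change the last vowel to 'a'; stems whose last vowel is 'e' or 'o' add -eka.
So pusar → nopusar.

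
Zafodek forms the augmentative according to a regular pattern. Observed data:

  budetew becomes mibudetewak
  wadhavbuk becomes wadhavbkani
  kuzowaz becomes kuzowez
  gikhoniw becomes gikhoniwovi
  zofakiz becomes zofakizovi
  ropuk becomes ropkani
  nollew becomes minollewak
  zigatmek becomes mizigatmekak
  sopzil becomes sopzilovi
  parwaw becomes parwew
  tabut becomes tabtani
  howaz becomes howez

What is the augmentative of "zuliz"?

zulizovi

nollew and parwaw both end in -w yet inflect differently (minollewak, parwew), so the final letter is not what conditions the rule; the last vowel is.
"zuliz" has last vowel 'i'. The stems whose last vowel is 'i' (gikhoniw → gikhoniwovi, sopzil → sopzilovi, zofakiz → zofakizovi) add -ovi.
The other patterns: stems whose last vowel is 'e' add mi- … -ak around the stem; stems whose last vowel is 'a' change the last vowel to 'e'; stems whose last vowel is 'u' delete the last vowel and add -ani.
So zuliz → zulizovi.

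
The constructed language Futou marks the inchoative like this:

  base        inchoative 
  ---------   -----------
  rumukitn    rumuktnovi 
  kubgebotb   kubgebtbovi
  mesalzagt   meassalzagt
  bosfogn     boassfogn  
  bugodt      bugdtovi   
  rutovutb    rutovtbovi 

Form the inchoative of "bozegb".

boaszegb

mesalzagt and bugodt both end in -t yet inflect differently (meassalzagt, bugdtovi), so the final letter is not what conditions the rule; the second-to-last letter is.
"bozegb" has second-to-last letter 'g'. The stems whose second-to-last letter is 'g' (mesalzagt → meassalzagt, bosfogn → boassfogn) insert -as- after the first vowel.
So bozegb → boaszegb.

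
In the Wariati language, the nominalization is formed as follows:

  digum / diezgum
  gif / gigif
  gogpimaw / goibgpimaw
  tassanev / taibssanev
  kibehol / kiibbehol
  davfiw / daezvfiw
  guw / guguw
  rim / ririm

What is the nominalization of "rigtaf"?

rim and digum both end in -m yet inflect differently (ririm, diezgum), so the final letter is not what conditions the rule; the number of vowels is.
"rigtaf" has 2 vowels. The stems with 2 vowels (digum → diezgum, davfiw → daezvfiw) insert -ez- after the first vowel.
So rigtaf → riezgtaf.

riezgtaf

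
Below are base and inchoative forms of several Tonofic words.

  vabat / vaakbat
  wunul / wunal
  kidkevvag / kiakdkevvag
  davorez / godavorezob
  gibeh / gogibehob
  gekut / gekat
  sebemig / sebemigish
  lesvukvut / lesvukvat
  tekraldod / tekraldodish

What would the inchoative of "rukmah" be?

ruakkmah

sebemig and kidkevvag both end in -g yet inflect differently (sebemigish, kiakdkevvag), so the final letter is not what conditions the rule; the last vowel is.
"rukmah" has last vowel 'a'. The stems whose last vowel is 'a' (kidkevvag → kiakdkevvag, vabat → vaakbat) insert -ak- after the first vowel.
The other patterns: stems whose last vowel is 'i' or 'o' add -ish; stems whose last vowel is 'e' add go- … -ob around the stem; stems whose last vowel is 'u' change the last vowel to 'a'.
So rukmah → ruakkmah.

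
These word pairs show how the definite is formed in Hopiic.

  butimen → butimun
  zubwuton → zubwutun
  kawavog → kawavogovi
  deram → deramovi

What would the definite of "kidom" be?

kidomovi

zubwuton and kawavog both have last vowel 'o' yet inflect differently (zubwutun, kawavogovi), so the last vowel is not what conditions the rule; the final letter is.
"kidom" ends in -m. The one such stem in the data (deram → deramovi) adds -ovi, so the same rule applies.
The other pattern: stems ending in -n change the last vowel to 'u'.
So kidom → kidomovi.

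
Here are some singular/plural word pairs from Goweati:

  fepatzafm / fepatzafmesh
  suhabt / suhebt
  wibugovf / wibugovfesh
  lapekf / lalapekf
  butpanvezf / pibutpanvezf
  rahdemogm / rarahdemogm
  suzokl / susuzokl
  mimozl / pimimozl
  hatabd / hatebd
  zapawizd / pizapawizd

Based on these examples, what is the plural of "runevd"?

lapekf and butpanvezf both end in -f yet inflect differently (lalapekf, pibutpanvezf), so the final letter is not what conditions the rule; the second-to-last letter is.
"runevd" has second-to-last letter 'v'. The one such stem in the data (wibugovf → wibugovfesh) adds -esh, so the same rule applies.
So runevd → runevdesh.

runevdesh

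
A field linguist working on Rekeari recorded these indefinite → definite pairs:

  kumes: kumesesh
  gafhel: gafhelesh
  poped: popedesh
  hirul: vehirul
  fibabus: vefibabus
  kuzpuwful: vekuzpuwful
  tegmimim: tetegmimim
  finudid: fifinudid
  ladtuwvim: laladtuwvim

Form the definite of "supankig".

susupankig

gafhel and hirul both end in -l yet inflect differently (gafhelesh, vehirul), so the final letter is not what conditions the rule; the last vowel is.
"supankig" has last vowel 'i'. The stems whose last vowel is 'i' (tegmimim → tetegmimim, finudid → fifinudid, ladtuwvim → laladtuwvim) repeat the first consonant+vowel as a prefix.
So supankig → susupankig.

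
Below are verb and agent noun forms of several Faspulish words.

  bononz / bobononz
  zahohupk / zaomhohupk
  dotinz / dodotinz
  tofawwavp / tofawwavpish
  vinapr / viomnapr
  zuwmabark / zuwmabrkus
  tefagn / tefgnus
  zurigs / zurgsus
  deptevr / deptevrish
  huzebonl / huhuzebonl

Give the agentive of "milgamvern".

vinapr and deptevr both end in -r yet inflect differently (viomnapr, deptevrish), so the final letter is not what conditions the rule; the second-to-last letter is.
"milgamvern" has second-to-last letter 'r'. The one such stem in the data (zuwmabark → zuwmabrkus) deletes the last vowel and adds -us (as do zurigs, tefagn), so the same rule applies.
The other patterns: stems whose second-to-last letter is 'n' repeat the first consonant+vowel as a prefix; stems whose second-to-last letter is 'p' insert -om- after the first vowel; stems whose second-to-last letter is 'v' add -ish.
So milgamvern → milgamvrnus.

milgamvrnus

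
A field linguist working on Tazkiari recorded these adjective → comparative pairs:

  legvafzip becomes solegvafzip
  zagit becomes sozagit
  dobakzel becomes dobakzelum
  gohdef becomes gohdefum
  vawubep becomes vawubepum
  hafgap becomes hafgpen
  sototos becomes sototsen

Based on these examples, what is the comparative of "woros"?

legvafzip and vawubep both end in -p yet inflect differently (solegvafzip, vawubepum), so the final letter is not what conditions the rule; the last vowel is.
"woros" has last vowel 'o'. The one such stem in the data (sototos → sototsen) deletes the last vowel and adds -en (as does hafgap), so the same rule applies.
The other patterns: stems whose last vowel is 'i' add the prefix so-; stems whose last vowel is 'e' add -um.
So woros → worsen.

worsen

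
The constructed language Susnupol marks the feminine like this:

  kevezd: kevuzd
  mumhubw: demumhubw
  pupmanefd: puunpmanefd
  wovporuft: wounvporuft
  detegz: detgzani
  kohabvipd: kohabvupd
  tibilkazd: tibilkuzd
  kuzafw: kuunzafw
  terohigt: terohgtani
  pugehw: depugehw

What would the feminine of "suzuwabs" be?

tibilkazd and pupmanefd both end in -d yet inflect differently (tibilkuzd, puunpmanefd), so the final letter is not what conditions the rule; the second-to-last letter is.
"suzuwabs" has second-to-last letter 'b'. The one such stem in the data (mumhubw → demumhubw) adds the prefix de-, so the same rule applies.
So suzuwabs → desuzuwabs.

desuzuwabs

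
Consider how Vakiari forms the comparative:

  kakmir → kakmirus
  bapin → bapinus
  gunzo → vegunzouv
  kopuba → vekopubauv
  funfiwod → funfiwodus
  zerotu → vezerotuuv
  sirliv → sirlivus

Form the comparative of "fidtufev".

funfiwod and gunzo both have last vowel 'o' yet inflect differently (funfiwodus, vegunzouv), so the last vowel is not what conditions the rule; whether the stem ends in a vowel or a consonant is.
"fidtufev" ends in a consonant. The stems ending in a consonant (bapin → bapinus, funfiwod → funfiwodus, kakmir → kakmirus) add -us.
The other pattern: stems ending in a vowel add ve- … -uv around the stem.
So fidtufev → fidtufevus.

fidtufevus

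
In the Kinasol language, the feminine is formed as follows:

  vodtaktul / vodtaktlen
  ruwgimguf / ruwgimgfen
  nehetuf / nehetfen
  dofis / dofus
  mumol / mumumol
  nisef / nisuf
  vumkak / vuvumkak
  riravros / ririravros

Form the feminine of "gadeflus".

"gadeflus" has last vowel 'u'. The stems whose last vowel is 'u' (vodtaktul → vodtaktlen, nehetuf → nehetfen, ruwgimguf → ruwgimgfen) delete the last vowel and add -en.
So gadeflus → gadeflsen.

gadeflsen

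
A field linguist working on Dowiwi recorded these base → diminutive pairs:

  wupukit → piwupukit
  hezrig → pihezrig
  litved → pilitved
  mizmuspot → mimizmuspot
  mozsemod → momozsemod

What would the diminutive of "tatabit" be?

mozsemod and litved both end in -d yet inflect differently (momozsemod, pilitved), so the final letter is not what conditions the rule; the last vowel is.
"tatabit" has last vowel 'i'. The stems whose last vowel is 'i' (hezrig → pihezrig, wupukit → piwupukit) add the prefix pi-.
So tatabit → pitatabit.

pitatabit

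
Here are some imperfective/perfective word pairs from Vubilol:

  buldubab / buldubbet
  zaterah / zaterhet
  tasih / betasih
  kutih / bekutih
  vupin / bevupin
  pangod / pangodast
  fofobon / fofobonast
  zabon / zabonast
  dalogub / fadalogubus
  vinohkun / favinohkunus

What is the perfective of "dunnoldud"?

zaterah and tasih both end in -h yet inflect differently (zaterhet, betasih), so the final letter is not what conditions the rule; the last vowel is.
"dunnoldud" has last vowel 'u'. The stems whose last vowel is 'u' (dalogub → fadalogubus, vinohkun → favinohkunus) add fa- … -us around the stem.
The other patterns: stems whose last vowel is 'a' delete the last vowel and add -et; stems whose last vowel is 'i' add the prefix be-; stems whose last vowel is 'o' add -ast.
So dunnoldud → fadunnoldudus.

fadunnoldudus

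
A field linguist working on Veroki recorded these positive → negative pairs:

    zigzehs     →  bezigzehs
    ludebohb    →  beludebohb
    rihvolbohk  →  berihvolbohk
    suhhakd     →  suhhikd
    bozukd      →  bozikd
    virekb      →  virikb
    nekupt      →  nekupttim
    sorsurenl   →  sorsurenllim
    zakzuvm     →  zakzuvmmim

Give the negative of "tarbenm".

ludebohb and virekb both end in -b yet inflect differently (beludebohb, virikb), so the final letter is not what conditions the rule; the second-to-last letter is.
"tarbenm" has second-to-last letter 'n'. The one such stem in the data (sorsurenl → sorsurenllim) doubles the final consonant and adds -im (as do nekupt, zakzuvm), so the same rule applies.
The other patterns: stems whose second-to-last letter is 'h' add the prefix be-; stems whose second-to-last letter is 'k' change the last vowel to 'i'.
So tarbenm → tarbenmmim.

tarbenmmim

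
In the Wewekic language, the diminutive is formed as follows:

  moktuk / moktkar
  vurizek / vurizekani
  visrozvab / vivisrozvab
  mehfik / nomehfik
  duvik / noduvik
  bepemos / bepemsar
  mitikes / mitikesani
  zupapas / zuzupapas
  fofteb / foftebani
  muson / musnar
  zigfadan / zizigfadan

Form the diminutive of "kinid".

visrozvab and fofteb both end in -b yet inflect differently (vivisrozvab, foftebani), so the final letter is not what conditions the rule; the last vowel is.
"kinid" has last vowel 'i'. The stems whose last vowel is 'i' (mehfik → nomehfik, duvik → noduvik) add the prefix no-.
So kinid → nokinid.

nokinid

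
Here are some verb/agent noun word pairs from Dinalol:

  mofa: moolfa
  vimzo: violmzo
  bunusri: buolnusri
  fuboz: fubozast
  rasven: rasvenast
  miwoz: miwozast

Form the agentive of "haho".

vimzo and fuboz both have last vowel 'o' yet inflect differently (violmzo, fubozast), so the last vowel is not what conditions the rule; whether the stem ends in a vowel or a consonant is.
"haho" ends in a vowel. The stems ending in a vowel (mofa → moolfa, vimzo → violmzo, bunusri → buolnusri) insert -ol- after the first vowel.
The other pattern: stems ending in a consonant add -ast.
So haho → haolho.

haolho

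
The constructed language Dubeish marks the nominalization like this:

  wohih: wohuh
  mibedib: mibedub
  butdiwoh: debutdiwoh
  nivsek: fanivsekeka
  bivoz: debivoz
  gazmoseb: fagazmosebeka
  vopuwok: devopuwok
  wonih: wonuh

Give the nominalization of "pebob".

depebob

"pebob" has last vowel 'o'. The stems whose last vowel is 'o' (vopuwok → devopuwok, bivoz → debivoz, butdiwoh → debutdiwoh) add the prefix de-.
So pebob → depebob.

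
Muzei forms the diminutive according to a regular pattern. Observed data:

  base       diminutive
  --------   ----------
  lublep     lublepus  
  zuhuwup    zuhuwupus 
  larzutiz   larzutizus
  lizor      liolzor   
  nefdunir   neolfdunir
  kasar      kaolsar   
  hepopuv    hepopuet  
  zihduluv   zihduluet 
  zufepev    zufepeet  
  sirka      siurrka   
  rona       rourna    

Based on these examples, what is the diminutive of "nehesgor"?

"nehesgor" ends in -r. The stems ending in -r (lizor → liolzor, nefdunir → neolfdunir, kasar → kaolsar) insert -ol- after the first vowel.
So nehesgor → neolhesgor.

neolhesgor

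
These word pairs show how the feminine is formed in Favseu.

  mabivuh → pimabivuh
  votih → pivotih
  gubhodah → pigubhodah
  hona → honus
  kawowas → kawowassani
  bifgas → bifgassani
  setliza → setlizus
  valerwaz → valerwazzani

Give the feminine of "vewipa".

hona and gubhodah both have last vowel 'a' yet inflect differently (honus, pigubhodah), so the last vowel is not what conditions the rule; the final letter is.
"vewipa" ends in -a. The stems ending in -a (hona → honus, setliza → setlizus) drop the final letter and add -us.
The other patterns: stems ending in -h add the prefix pi-; stems ending in -s or -z double the final consonant and add -ani.
So vewipa → vewipus.

vewipus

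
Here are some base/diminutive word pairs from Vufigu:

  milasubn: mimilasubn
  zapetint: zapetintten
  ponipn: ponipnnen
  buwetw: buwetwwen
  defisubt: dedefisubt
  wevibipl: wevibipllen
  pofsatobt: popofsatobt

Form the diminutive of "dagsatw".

dagsatwwen

milasubn and ponipn both end in -n yet inflect differently (mimilasubn, ponipnnen), so the final letter is not what conditions the rule; the second-to-last letter is.
"dagsatw" has second-to-last letter 't'. The one such stem in the data (buwetw → buwetwwen) doubles the final consonant and adds -en (as do ponipn, wevibipl), so the same rule applies.
So dagsatw → dagsatwwen.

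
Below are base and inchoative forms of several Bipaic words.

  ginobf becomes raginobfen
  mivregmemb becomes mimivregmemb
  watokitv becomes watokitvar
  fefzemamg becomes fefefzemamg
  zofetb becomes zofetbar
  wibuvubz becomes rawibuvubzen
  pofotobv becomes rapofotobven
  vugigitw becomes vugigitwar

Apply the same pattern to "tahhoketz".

pofotobv and watokitv both end in -v yet inflect differently (rapofotobven, watokitvar), so the final letter is not what conditions the rule; the second-to-last letter is.
"tahhoketz" has second-to-last letter 't'. The stems whose second-to-last letter is 't' (vugigitw → vugigitwar, watokitv → watokitvar, zofetb → zofetbar) add -ar.
The other patterns: stems whose second-to-last letter is 'm' repeat the first consonant+vowel as a prefix; stems whose second-to-last letter is 'b' add ra- … -en around the stem.
So tahhoketz → tahhoketzar.

tahhoketzar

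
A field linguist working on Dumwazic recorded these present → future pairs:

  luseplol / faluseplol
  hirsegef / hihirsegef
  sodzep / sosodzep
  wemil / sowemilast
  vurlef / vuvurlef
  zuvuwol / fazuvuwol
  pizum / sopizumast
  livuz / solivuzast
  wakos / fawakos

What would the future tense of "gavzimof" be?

fagavzimof

luseplol and wemil both end in -l yet inflect differently (faluseplol, sowemilast), so the final letter is not what conditions the rule; the last vowel is.
"gavzimof" has last vowel 'o'. The stems whose last vowel is 'o' (wakos → fawakos, luseplol → faluseplol, zuvuwol → fazuvuwol) add the prefix fa-.
The other patterns: stems whose last vowel is 'e' repeat the first consonant+vowel as a prefix; stems whose last vowel is 'i' or 'u' add so- … -ast around the stem.
So gavzimof → fagavzimof.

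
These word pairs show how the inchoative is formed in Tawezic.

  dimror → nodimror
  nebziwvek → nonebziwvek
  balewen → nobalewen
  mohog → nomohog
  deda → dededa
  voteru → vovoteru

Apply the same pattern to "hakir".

dimror and deda both begin with d- yet inflect differently (nodimror, dededa), so the first letter is not what conditions the rule; whether the stem ends in a vowel or a consonant is.
"hakir" ends in a consonant. The stems ending in a consonant (dimror → nodimror, nebziwvek → nonebziwvek, balewen → nobalewen) add the prefix no-.
The other pattern: stems ending in a vowel repeat the first consonant+vowel as a prefix.
So hakir → nohakir.

nohakir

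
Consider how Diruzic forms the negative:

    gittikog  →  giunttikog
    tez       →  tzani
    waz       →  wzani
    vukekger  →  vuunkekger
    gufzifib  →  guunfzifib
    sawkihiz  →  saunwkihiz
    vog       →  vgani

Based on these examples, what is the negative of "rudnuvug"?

"rudnuvug" has 3 vowels. The stems with 3 vowels (vukekger → vuunkekger, gittikog → giunttikog, gufzifib → guunfzifib) insert -un- after the first vowel.
So rudnuvug → ruundnuvug.

ruundnuvug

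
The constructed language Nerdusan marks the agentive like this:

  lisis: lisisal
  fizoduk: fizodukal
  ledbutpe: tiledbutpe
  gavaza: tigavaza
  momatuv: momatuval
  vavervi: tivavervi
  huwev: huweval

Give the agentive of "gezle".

tigezle

ledbutpe and huwev both have last vowel 'e' yet inflect differently (tiledbutpe, huweval), so the last vowel is not what conditions the rule; whether the stem ends in a vowel or a consonant is.
"gezle" ends in a vowel. The stems ending in a vowel (vavervi → tivavervi, ledbutpe → tiledbutpe, gavaza → tigavaza) add the prefix ti-.
So gezle → tigezle.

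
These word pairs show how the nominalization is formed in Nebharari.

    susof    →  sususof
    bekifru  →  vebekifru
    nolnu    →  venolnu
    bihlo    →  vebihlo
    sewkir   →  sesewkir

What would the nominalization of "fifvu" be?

bihlo and susof both have last vowel 'o' yet inflect differently (vebihlo, sususof), so the last vowel is not what conditions the rule; the final letter is.
"fifvu" ends in -u. The stems ending in -u (nolnu → venolnu, bekifru → vebekifru) add the prefix ve-.
The other pattern: stems ending in -f or -r repeat the first consonant+vowel as a prefix.
So fifvu → vefifvu.

vefifvu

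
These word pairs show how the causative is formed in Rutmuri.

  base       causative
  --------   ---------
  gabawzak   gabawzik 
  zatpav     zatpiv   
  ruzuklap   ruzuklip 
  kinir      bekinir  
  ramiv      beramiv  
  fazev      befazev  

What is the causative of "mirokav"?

zatpav and ramiv both end in -v yet inflect differently (zatpiv, beramiv), so the final letter is not what conditions the rule; the last vowel is.
"mirokav" has last vowel 'a'. The stems whose last vowel is 'a' (gabawzak → gabawzik, zatpav → zatpiv, ruzuklap → ruzuklip) change the last vowel to 'i'.
The other pattern: stems whose last vowel is 'e' or 'i' add the prefix be-.
So mirokav → mirokiv.

mirokiv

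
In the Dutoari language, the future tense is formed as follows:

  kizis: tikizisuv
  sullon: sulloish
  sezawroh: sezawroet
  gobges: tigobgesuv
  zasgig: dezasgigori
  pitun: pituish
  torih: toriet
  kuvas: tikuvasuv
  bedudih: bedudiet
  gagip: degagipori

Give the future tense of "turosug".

kizis and bedudih both have last vowel 'i' yet inflect differently (tikizisuv, bedudiet), so the last vowel is not what conditions the rule; the final letter is.
"turosug" ends in -g. The one such stem in the data (zasgig → dezasgigori) adds de- … -ori around the stem, so the same rule applies.
So turosug → deturosugori.

deturosugori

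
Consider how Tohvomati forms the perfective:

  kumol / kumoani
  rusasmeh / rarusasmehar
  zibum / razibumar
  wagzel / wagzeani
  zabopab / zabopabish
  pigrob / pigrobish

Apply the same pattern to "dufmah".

radufmahar

kumol and pigrob both have last vowel 'o' yet inflect differently (kumoani, pigrobish), so the last vowel is not what conditions the rule; the final letter is.
"dufmah" ends in -h. The one such stem in the data (rusasmeh → rarusasmehar) adds ra- … -ar around the stem, so the same rule applies.
The other patterns: stems ending in -l drop the final letter and add -ani; stems ending in -b add -ish.
So dufmah → radufmahar.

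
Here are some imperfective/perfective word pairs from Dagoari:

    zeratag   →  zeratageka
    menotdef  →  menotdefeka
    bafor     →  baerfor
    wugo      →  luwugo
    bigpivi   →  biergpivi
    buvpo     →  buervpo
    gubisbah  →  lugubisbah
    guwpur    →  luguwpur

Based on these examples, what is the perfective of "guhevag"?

"guhevag" begins with g-. The stems beginning with g- (guwpur → luguwpur, gubisbah → lugubisbah) add the prefix lu-.
So guhevag → luguhevag.

luguhevag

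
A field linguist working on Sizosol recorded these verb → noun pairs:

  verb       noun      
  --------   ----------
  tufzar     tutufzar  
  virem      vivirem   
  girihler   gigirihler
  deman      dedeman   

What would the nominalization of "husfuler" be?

huhusfuler

Every pair shown (tufzar → tutufzar, virem → vivirem, girihler → gigirihler, …) follows the same rule: repeat the first consonant+vowel as a prefix.
So husfuler → huhusfuler.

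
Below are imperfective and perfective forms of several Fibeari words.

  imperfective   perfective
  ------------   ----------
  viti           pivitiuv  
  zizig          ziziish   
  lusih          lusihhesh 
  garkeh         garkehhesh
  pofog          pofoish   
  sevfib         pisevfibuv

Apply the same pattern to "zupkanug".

zupkanuish

zizig and lusih both have last vowel 'i' yet inflect differently (ziziish, lusihhesh), so the last vowel is not what conditions the rule; the final letter is.
"zupkanug" ends in -g. The stems ending in -g (zizig → ziziish, pofog → pofoish) drop the final letter and add -ish.
The other patterns: stems ending in -h double the final consonant and add -esh; stems ending in -b or -i add pi- … -uv around the stem.
So zupkanug → zupkanuish.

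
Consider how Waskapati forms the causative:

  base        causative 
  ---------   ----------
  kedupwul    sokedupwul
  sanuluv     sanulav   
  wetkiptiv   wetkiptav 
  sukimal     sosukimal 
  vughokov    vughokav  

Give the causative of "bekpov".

sanuluv and kedupwul both have last vowel 'u' yet inflect differently (sanulav, sokedupwul), so the last vowel is not what conditions the rule; the final letter is.
"bekpov" ends in -v. The stems ending in -v (sanuluv → sanulav, vughokov → vughokav, wetkiptiv → wetkiptav) change the last vowel to 'a'.
The other pattern: stems ending in -l add the prefix so-.
So bekpov → bekpav.

bekpav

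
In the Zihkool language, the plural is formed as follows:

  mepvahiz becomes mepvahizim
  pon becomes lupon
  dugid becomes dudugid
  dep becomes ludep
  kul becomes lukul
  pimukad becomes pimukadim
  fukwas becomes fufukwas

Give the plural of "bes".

"bes" has 1 vowel. The stems with 1 vowel (pon → lupon, kul → lukul, dep → ludep) add the prefix lu-.
So bes → lubes.

lubes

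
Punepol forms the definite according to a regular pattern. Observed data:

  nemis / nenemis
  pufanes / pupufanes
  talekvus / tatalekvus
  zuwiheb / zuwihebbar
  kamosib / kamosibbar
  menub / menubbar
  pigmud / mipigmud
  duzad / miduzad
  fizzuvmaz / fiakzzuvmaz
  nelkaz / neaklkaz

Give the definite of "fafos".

pufanes and zuwiheb both have last vowel 'e' yet inflect differently (pupufanes, zuwihebbar), so the last vowel is not what conditions the rule; the final letter is.
"fafos" ends in -s. The stems ending in -s (nemis → nenemis, pufanes → pupufanes, talekvus → tatalekvus) repeat the first consonant+vowel as a prefix.
The other patterns: stems ending in -b double the final consonant and add -ar; stems ending in -d add the prefix mi-; stems ending in -z insert -ak- after the first vowel.
So fafos → fafafos.

fafafos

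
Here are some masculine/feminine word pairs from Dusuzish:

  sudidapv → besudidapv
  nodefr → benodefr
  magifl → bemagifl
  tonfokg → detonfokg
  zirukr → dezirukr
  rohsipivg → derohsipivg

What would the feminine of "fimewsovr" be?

defimewsovr

nodefr and zirukr both end in -r yet inflect differently (benodefr, dezirukr), so the final letter is not what conditions the rule; the second-to-last letter is.
"fimewsovr" has second-to-last letter 'v'. The one such stem in the data (rohsipivg → derohsipivg) adds the prefix de-, so the same rule applies.
The other pattern: stems whose second-to-last letter is 'f' or 'p' add the prefix be-.
So fimewsovr → defimewsovr.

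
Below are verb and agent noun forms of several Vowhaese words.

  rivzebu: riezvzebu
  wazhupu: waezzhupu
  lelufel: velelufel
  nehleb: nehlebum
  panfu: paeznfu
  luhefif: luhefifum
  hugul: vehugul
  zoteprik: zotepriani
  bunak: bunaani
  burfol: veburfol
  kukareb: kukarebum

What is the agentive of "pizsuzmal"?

vepizsuzmal

zoteprik and luhefif both have last vowel 'i' yet inflect differently (zotepriani, luhefifum), so the last vowel is not what conditions the rule; the final letter is.
"pizsuzmal" ends in -l. The stems ending in -l (lelufel → velelufel, burfol → veburfol, hugul → vehugul) add the prefix ve-.
So pizsuzmal → vepizsuzmal.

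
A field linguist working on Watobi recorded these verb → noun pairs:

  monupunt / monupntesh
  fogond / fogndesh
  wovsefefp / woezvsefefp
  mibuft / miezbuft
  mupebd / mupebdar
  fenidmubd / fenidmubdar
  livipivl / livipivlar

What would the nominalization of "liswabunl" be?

"liswabunl" has second-to-last letter 'n'. The stems whose second-to-last letter is 'n' (monupunt → monupntesh, fogond → fogndesh) delete the last vowel and add -esh.
So liswabunl → liswabnlesh.

liswabnlesh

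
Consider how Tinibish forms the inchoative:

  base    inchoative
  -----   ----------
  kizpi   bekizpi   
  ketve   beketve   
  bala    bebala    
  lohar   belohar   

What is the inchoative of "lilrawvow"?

Every pair shown (kizpi → bekizpi, ketve → beketve, bala → bebala, …) follows the same rule: add the prefix be-.
So lilrawvow → belilrawvow.

belilrawvow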